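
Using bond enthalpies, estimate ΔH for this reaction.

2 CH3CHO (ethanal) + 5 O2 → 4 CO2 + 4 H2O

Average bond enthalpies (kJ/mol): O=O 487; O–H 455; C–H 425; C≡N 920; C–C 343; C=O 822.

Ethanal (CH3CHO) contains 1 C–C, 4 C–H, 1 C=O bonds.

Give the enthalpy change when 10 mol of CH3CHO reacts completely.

Bonds broken (reactants):
  C–C: 2 × 343 = 686
  C–H: 8 × 425 = 3400
  C=O: 2 × 822 = 1644
  O=O: 5 × 487 = 2435
  Σ(broken) = 8165 kJ
Bonds formed (products):
  C=O: 8 × 822 = 6576
  O–H: 8 × 455 = 3640
  Σ(formed) = 10216 kJ
ΔH = Σ(broken) − Σ(formed) = 8165 − 10216 = −2051 kJ
For 5× the reaction as written: 5 × (−2051) = −10255 kJ

ΔH = −10255 kJ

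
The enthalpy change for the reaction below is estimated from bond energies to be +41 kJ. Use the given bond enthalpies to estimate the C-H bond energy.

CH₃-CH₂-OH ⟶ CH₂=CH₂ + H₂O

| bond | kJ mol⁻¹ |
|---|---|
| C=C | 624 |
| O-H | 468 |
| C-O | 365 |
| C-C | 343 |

D(C-H) ≈ 425 kJ/mol

Let D be the C-H bond energy.
Σ(broken) = 1×343 + 5×D + 1×365 + 1×468 = 1176 + 5D
Σ(formed) = 4×D + 1×624 + 2×468 = 1560 + 4D
ΔH = Σ(broken) − Σ(formed) = (1176 + 5D) − (1560 + 4D) = −384 + D
Setting this equal to +41 kJ gives D = 425 kJ/mol.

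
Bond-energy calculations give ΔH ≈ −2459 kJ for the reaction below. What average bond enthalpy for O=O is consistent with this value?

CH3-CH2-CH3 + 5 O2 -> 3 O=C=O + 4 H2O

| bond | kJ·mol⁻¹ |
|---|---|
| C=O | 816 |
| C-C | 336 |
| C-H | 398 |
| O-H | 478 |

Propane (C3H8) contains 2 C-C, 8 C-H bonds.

D(O=O) ≈ 481 kJ/mol

Let D be the O=O bond energy.
Σ(broken) = 2×336 + 8×398 + 5×D = 3856 + 5D
Σ(formed) = 6×816 + 8×478 = 8720
ΔH = Σ(broken) − Σ(formed) = (3856 + 5D) − (8720) = −4864 + 5D
Setting this equal to −2459 kJ gives 5D = 2405, so D = 481 kJ/mol.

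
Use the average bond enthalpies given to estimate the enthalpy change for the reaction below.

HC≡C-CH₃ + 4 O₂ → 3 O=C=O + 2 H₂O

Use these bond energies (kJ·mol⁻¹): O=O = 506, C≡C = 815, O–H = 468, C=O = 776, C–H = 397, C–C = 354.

ΔH ≈ −1747 kJ

Bonds broken (reactants):
  C≡C: 1 × 815 = 815
  C–C: 1 × 354 = 354
  C–H: 4 × 397 = 1588
  O=O: 4 × 506 = 2024
  Σ(broken) = 4781 kJ
Bonds formed (products):
  C=O: 6 × 776 = 4656
  O–H: 4 × 468 = 1872
  Σ(formed) = 6528 kJ
ΔH = Σ(broken) − Σ(formed) = 4781 − 6528 = −1747 kJ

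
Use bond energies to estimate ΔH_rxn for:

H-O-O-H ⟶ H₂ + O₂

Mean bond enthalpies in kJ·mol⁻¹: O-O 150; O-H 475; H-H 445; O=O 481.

Bonds broken (reactants):
  O-H: 2 × 475 = 950
  O-O: 1 × 150 = 150
  Σ(broken) = 1100 kJ
Bonds formed (products):
  H-H: 1 × 445 = 445
  O=O: 1 × 481 = 481
  Σ(formed) = 926 kJ
ΔH = Σ(broken) − Σ(formed) = 1100 − 926 = +174 kJ

ΔH ≈ +174 kJ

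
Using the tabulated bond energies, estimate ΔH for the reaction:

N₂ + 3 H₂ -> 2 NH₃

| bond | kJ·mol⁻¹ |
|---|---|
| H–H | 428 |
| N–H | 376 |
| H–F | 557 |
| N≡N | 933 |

ΔH ≈ −39 kJ

Bonds broken (reactants):
  H–H: 3 × 428 = 1284
  N≡N: 1 × 933 = 933
  Σ(broken) = 2217 kJ
Bonds formed (products):
  N–H: 6 × 376 = 2256
  Σ(formed) = 2256 kJ
ΔH = Σ(broken) − Σ(formed) = 2217 − 2256 = −39 kJ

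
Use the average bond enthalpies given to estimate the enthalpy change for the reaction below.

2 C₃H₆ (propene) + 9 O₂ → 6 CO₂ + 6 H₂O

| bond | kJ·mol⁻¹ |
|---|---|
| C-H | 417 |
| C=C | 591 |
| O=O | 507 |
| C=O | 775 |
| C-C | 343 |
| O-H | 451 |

Bonds broken (reactants):
  C-C: 2 × 343 = 686
  C-H: 12 × 417 = 5004
  C=C: 2 × 591 = 1182
  O=O: 9 × 507 = 4563
  Σ(broken) = 11435 kJ
Bonds formed (products):
  C=O: 12 × 775 = 9300
  O-H: 12 × 451 = 5412
  Σ(formed) = 14712 kJ
ΔH = Σ(broken) − Σ(formed) = 11435 − 14712 = −3277 kJ

ΔH ≈ −3277 kJ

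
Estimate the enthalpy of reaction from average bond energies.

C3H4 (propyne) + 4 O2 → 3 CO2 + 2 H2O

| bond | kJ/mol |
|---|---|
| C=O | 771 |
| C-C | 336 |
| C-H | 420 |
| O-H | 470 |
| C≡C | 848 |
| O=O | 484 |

ΔH ≈ −1706 kJ

Bonds broken (reactants):
  C≡C: 1 × 848 = 848
  C-C: 1 × 336 = 336
  C-H: 4 × 420 = 1680
  O=O: 4 × 484 = 1936
  Σ(broken) = 4800 kJ
Bonds formed (products):
  C=O: 6 × 771 = 4626
  O-H: 4 × 470 = 1880
  Σ(formed) = 6506 kJ
ΔH = Σ(broken) − Σ(formed) = 4800 − 6506 = −1706 kJ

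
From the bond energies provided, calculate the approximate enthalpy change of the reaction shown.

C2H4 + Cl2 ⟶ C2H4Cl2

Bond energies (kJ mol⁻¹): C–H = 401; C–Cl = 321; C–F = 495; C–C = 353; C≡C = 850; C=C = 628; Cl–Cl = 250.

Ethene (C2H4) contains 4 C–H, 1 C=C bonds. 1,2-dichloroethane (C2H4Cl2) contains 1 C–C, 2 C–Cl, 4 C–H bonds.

Bonds broken (reactants):
  C–H: 4 × 401 = 1604
  C=C: 1 × 628 = 628
  Cl–Cl: 1 × 250 = 250
  Σ(broken) = 2482 kJ
Bonds formed (products):
  C–C: 1 × 353 = 353
  C–Cl: 2 × 321 = 642
  C–H: 4 × 401 = 1604
  Σ(formed) = 2599 kJ
ΔH = Σ(broken) − Σ(formed) = 2482 − 2599 = −117 kJ

ΔH ≈ −117 kJ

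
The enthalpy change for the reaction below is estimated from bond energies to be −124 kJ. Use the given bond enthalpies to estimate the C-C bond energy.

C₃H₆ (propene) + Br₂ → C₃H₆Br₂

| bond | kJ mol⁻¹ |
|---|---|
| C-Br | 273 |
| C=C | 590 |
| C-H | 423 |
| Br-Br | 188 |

Let D be the C-C bond energy.
Σ(broken) = 1×188 + 1×D + 6×423 + 1×590 = 3316 + D
Σ(formed) = 2×273 + 2×D + 6×423 = 3084 + 2D
ΔH = Σ(broken) − Σ(formed) = (3316 + D) − (3084 + 2D) = +232 − D
Setting this equal to −124 kJ gives D = 356 kJ/mol.

D(C-C) ≈ 356 kJ/mol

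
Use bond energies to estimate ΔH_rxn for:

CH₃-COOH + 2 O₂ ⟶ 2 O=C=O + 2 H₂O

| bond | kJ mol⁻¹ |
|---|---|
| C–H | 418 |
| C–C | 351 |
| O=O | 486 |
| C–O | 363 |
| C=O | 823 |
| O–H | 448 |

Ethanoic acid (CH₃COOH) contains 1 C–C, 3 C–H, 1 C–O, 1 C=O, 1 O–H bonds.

ΔH ≈ −873 kJ

Bonds broken (reactants):
  C–C: 1 × 351 = 351
  C–H: 3 × 418 = 1254
  C–O: 1 × 363 = 363
  C=O: 1 × 823 = 823
  O–H: 1 × 448 = 448
  O=O: 2 × 486 = 972
  Σ(broken) = 4211 kJ
Bonds formed (products):
  C=O: 4 × 823 = 3292
  O–H: 4 × 448 = 1792
  Σ(formed) = 5084 kJ
ΔH = Σ(broken) − Σ(formed) = 4211 − 5084 = −873 kJ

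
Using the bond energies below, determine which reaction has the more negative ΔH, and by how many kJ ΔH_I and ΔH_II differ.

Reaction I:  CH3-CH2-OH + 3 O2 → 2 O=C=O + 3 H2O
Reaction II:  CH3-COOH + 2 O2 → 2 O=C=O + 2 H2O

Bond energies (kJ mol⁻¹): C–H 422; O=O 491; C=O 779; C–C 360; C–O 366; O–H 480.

Reaction I:
  Bonds broken (reactants):
    C–C: 1 × 360 = 360
    C–H: 5 × 422 = 2110
    C–O: 1 × 366 = 366
    O–H: 1 × 480 = 480
    O=O: 3 × 491 = 1473
    Σ(broken) = 4789 kJ
  Bonds formed (products):
    C=O: 4 × 779 = 3116
    O–H: 6 × 480 = 2880
    Σ(formed) = 5996 kJ
  ΔH_I = 4789 − 5996 = −1207 kJ
Reaction II:
  Bonds broken (reactants):
    C–C: 1 × 360 = 360
    C–H: 3 × 422 = 1266
    C–O: 1 × 366 = 366
    C=O: 1 × 779 = 779
    O–H: 1 × 480 = 480
    O=O: 2 × 491 = 982
    Σ(broken) = 4233 kJ
  Bonds formed (products):
    C=O: 4 × 779 = 3116
    O–H: 4 × 480 = 1920
    Σ(formed) = 5036 kJ
  ΔH_II = 4233 − 5036 = −803 kJ
ΔH_I − ΔH_II = −404 kJ, so reaction I has the more negative ΔH; |ΔH_I − ΔH_II| = 404 kJ.

Reaction I, by 404 kJ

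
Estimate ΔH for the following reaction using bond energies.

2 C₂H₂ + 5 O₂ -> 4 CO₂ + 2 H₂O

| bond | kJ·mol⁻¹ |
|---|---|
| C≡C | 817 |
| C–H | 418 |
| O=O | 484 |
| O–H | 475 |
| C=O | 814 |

Bonds broken (reactants):
  C≡C: 2 × 817 = 1634
  C–H: 4 × 418 = 1672
  O=O: 5 × 484 = 2420
  Σ(broken) = 5726 kJ
Bonds formed (products):
  C=O: 8 × 814 = 6512
  O–H: 4 × 475 = 1900
  Σ(formed) = 8412 kJ
ΔH = Σ(broken) − Σ(formed) = 5726 − 8412 = −2686 kJ

ΔH ≈ −2686 kJ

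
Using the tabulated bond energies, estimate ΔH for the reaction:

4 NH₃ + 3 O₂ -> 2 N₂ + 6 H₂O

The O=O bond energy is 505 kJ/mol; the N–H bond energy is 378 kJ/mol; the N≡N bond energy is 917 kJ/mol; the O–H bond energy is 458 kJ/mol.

ΔH ≈ −1279 kJ

Bonds broken (reactants):
  N–H: 12 × 378 = 4536
  O=O: 3 × 505 = 1515
  Σ(broken) = 6051 kJ
Bonds formed (products):
  N≡N: 2 × 917 = 1834
  O–H: 12 × 458 = 5496
  Σ(formed) = 7330 kJ
ΔH = Σ(broken) − Σ(formed) = 6051 − 7330 = −1279 kJ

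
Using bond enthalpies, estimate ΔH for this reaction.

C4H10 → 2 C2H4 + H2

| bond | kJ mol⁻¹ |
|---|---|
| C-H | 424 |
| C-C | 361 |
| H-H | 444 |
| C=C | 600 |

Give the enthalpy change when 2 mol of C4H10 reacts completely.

Bonds broken (reactants):
  C-C: 3 × 361 = 1083
  C-H: 10 × 424 = 4240
  Σ(broken) = 5323 kJ
Bonds formed (products):
  C-H: 8 × 424 = 3392
  C=C: 2 × 600 = 1200
  H-H: 1 × 444 = 444
  Σ(formed) = 5036 kJ
ΔH = Σ(broken) − Σ(formed) = 5323 − 5036 = +287 kJ
For 2× the reaction as written: 2 × (+287) = +574 kJ

ΔH = +574 kJ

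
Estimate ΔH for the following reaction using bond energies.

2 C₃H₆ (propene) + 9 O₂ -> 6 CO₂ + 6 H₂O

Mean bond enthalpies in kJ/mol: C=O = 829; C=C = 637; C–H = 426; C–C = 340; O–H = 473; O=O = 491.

ΔH ≈ −4139 kJ

Bonds broken (reactants):
  C–C: 2 × 340 = 680
  C–H: 12 × 426 = 5112
  C=C: 2 × 637 = 1274
  O=O: 9 × 491 = 4419
  Σ(broken) = 11485 kJ
Bonds formed (products):
  C=O: 12 × 829 = 9948
  O–H: 12 × 473 = 5676
  Σ(formed) = 15624 kJ
ΔH = Σ(broken) − Σ(formed) = 11485 − 15624 = −4139 kJ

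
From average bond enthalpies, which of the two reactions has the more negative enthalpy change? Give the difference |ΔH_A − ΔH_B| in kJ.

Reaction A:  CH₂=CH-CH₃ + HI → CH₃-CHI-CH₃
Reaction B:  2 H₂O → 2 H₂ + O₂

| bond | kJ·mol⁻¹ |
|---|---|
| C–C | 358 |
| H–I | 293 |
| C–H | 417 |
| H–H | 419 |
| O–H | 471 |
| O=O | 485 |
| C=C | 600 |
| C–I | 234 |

Reaction A, by 677 kJ

Reaction A:
  Bonds broken (reactants):
    C–C: 1 × 358 = 358
    C–H: 6 × 417 = 2502
    C=C: 1 × 600 = 600
    H–I: 1 × 293 = 293
    Σ(broken) = 3753 kJ
  Bonds formed (products):
    C–C: 2 × 358 = 716
    C–H: 7 × 417 = 2919
    C–I: 1 × 234 = 234
    Σ(formed) = 3869 kJ
  ΔH_A = 3753 − 3869 = −116 kJ
Reaction B:
  Bonds broken (reactants):
    O–H: 4 × 471 = 1884
    Σ(broken) = 1884 kJ
  Bonds formed (products):
    H–H: 2 × 419 = 838
    O=O: 1 × 485 = 485
    Σ(formed) = 1323 kJ
  ΔH_B = 1884 − 1323 = +561 kJ
ΔH_A − ΔH_B = −677 kJ, so reaction A has the more negative ΔH; |ΔH_A − ΔH_B| = 677 kJ.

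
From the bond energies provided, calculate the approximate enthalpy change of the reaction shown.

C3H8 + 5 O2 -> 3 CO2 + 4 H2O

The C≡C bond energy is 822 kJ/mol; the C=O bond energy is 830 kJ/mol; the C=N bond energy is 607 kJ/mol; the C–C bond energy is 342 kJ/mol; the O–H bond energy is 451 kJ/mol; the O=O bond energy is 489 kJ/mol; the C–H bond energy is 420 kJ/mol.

ΔH ≈ −2099 kJ

Bonds broken (reactants):
  C–C: 2 × 342 = 684
  C–H: 8 × 420 = 3360
  O=O: 5 × 489 = 2445
  Σ(broken) = 6489 kJ
Bonds formed (products):
  C=O: 6 × 830 = 4980
  O–H: 8 × 451 = 3608
  Σ(formed) = 8588 kJ
ΔH = Σ(broken) − Σ(formed) = 6489 − 8588 = −2099 kJ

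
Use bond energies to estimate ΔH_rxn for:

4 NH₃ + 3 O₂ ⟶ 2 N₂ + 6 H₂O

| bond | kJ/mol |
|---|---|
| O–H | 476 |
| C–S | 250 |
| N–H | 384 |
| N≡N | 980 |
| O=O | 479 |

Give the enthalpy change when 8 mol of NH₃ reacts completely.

ΔH = −3254 kJ

Bonds broken (reactants):
  N–H: 12 × 384 = 4608
  O=O: 3 × 479 = 1437
  Σ(broken) = 6045 kJ
Bonds formed (products):
  N≡N: 2 × 980 = 1960
  O–H: 12 × 476 = 5712
  Σ(formed) = 7672 kJ
ΔH = Σ(broken) − Σ(formed) = 6045 − 7672 = −1627 kJ
For 2× the reaction as written: 2 × (−1627) = −3254 kJ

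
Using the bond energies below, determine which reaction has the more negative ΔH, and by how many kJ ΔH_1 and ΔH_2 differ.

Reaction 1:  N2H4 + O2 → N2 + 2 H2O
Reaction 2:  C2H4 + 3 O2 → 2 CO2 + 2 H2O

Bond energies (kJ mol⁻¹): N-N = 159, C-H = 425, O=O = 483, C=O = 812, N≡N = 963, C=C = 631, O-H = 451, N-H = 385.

Reaction 1:
  Bonds broken (reactants):
    N-H: 4 × 385 = 1540
    N-N: 1 × 159 = 159
    O=O: 1 × 483 = 483
    Σ(broken) = 2182 kJ
  Bonds formed (products):
    N≡N: 1 × 963 = 963
    O-H: 4 × 451 = 1804
    Σ(formed) = 2767 kJ
  ΔH_1 = 2182 − 2767 = −585 kJ
Reaction 2:
  Bonds broken (reactants):
    C-H: 4 × 425 = 1700
    C=C: 1 × 631 = 631
    O=O: 3 × 483 = 1449
    Σ(broken) = 3780 kJ
  Bonds formed (products):
    C=O: 4 × 812 = 3248
    O-H: 4 × 451 = 1804
    Σ(formed) = 5052 kJ
  ΔH_2 = 3780 − 5052 = −1272 kJ
ΔH_1 − ΔH_2 = +687 kJ, so reaction 2 has the more negative ΔH; |ΔH_1 − ΔH_2| = 687 kJ.

Reaction 2, by 687 kJ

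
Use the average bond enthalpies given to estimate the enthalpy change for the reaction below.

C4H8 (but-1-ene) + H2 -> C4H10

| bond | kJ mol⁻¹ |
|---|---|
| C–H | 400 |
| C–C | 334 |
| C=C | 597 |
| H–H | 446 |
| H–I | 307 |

Bonds broken (reactants):
  C–C: 2 × 334 = 668
  C–H: 8 × 400 = 3200
  C=C: 1 × 597 = 597
  H–H: 1 × 446 = 446
  Σ(broken) = 4911 kJ
Bonds formed (products):
  C–C: 3 × 334 = 1002
  C–H: 10 × 400 = 4000
  Σ(formed) = 5002 kJ
ΔH = Σ(broken) − Σ(formed) = 4911 − 5002 = −91 kJ

ΔH ≈ −91 kJ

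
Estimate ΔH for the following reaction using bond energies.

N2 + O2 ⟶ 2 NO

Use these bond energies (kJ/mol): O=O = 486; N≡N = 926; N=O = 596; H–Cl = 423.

ΔH ≈ +220 kJ

Bonds broken (reactants):
  N≡N: 1 × 926 = 926
  O=O: 1 × 486 = 486
  Σ(broken) = 1412 kJ
Bonds formed (products):
  N=O: 2 × 596 = 1192
  Σ(formed) = 1192 kJ
ΔH = Σ(broken) − Σ(formed) = 1412 − 1192 = +220 kJ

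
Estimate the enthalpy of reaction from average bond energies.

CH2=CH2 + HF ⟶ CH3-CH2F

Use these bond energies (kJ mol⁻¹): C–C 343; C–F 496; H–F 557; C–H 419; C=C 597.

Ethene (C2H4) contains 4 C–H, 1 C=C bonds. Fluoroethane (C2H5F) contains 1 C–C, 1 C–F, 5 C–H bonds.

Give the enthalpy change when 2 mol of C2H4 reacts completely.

ΔH = −208 kJ

Bonds broken (reactants):
  C–H: 4 × 419 = 1676
  C=C: 1 × 597 = 597
  H–F: 1 × 557 = 557
  Σ(broken) = 2830 kJ
Bonds formed (products):
  C–C: 1 × 343 = 343
  C–F: 1 × 496 = 496
  C–H: 5 × 419 = 2095
  Σ(formed) = 2934 kJ
ΔH = Σ(broken) − Σ(formed) = 2830 − 2934 = −104 kJ
For 2× the reaction as written: 2 × (−104) = −208 kJ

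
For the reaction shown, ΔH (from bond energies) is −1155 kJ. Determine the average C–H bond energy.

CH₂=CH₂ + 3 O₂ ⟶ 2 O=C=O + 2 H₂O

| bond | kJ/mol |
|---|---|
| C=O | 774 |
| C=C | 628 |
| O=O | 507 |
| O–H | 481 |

Let D be the C–H bond energy.
Σ(broken) = 4×D + 1×628 + 3×507 = 2149 + 4D
Σ(formed) = 4×774 + 4×481 = 5020
ΔH = Σ(broken) − Σ(formed) = (2149 + 4D) − (5020) = −2871 + 4D
Setting this equal to −1155 kJ gives 4D = 1716, so D = 429 kJ/mol.

D(C–H) ≈ 429 kJ/mol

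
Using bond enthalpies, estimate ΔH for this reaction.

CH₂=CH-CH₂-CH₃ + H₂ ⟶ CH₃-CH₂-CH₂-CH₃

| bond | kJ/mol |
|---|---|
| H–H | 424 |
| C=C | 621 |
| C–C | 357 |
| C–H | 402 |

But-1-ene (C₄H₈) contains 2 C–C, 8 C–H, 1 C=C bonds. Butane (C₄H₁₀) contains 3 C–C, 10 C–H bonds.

Bonds broken (reactants):
  C–C: 2 × 357 = 714
  C–H: 8 × 402 = 3216
  C=C: 1 × 621 = 621
  H–H: 1 × 424 = 424
  Σ(broken) = 4975 kJ
Bonds formed (products):
  C–C: 3 × 357 = 1071
  C–H: 10 × 402 = 4020
  Σ(formed) = 5091 kJ
ΔH = Σ(broken) − Σ(formed) = 4975 − 5091 = −116 kJ

ΔH ≈ −116 kJ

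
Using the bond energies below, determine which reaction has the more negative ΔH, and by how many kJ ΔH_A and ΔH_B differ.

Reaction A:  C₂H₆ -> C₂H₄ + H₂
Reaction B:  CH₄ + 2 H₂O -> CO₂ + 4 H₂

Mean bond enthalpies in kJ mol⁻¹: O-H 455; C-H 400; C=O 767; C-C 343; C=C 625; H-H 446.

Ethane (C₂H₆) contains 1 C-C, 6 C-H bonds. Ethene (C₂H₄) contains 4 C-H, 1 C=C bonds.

Reaction A:
  Bonds broken (reactants):
    C-C: 1 × 343 = 343
    C-H: 6 × 400 = 2400
    Σ(broken) = 2743 kJ
  Bonds formed (products):
    C-H: 4 × 400 = 1600
    C=C: 1 × 625 = 625
    H-H: 1 × 446 = 446
    Σ(formed) = 2671 kJ
  ΔH_A = 2743 − 2671 = +72 kJ
Reaction B:
  Bonds broken (reactants):
    C-H: 4 × 400 = 1600
    O-H: 4 × 455 = 1820
    Σ(broken) = 3420 kJ
  Bonds formed (products):
    C=O: 2 × 767 = 1534
    H-H: 4 × 446 = 1784
    Σ(formed) = 3318 kJ
  ΔH_B = 3420 − 3318 = +102 kJ
ΔH_A − ΔH_B = −30 kJ, so reaction A has the more negative ΔH; |ΔH_A − ΔH_B| = 30 kJ.

Reaction A, by 30 kJ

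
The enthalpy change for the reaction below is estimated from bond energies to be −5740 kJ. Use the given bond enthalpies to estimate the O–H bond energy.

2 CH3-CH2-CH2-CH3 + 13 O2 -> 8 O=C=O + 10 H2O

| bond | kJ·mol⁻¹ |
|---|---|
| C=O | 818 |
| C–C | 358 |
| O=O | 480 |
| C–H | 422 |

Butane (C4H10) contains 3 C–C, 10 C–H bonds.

Let D be the O–H bond energy.
Σ(broken) = 6×358 + 20×422 + 13×480 = 16828
Σ(formed) = 16×818 + 20×D = 13088 + 20D
ΔH = Σ(broken) − Σ(formed) = (16828) − (13088 + 20D) = +3740 − 20D
Setting this equal to −5740 kJ gives 20D = 9480, so D = 474 kJ/mol.

D(O–H) ≈ 474 kJ/mol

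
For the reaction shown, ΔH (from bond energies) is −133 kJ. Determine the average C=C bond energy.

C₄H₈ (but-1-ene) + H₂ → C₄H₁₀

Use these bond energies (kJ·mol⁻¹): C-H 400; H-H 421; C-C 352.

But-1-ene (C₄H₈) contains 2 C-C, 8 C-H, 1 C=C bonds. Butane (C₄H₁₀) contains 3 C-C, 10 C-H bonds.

Let D be the C=C bond energy.
Σ(broken) = 2×352 + 8×400 + 1×D + 1×421 = 4325 + D
Σ(formed) = 3×352 + 10×400 = 5056
ΔH = Σ(broken) − Σ(formed) = (4325 + D) − (5056) = −731 + D
Setting this equal to −133 kJ gives D = 598 kJ/mol.

D(C=C) ≈ 598 kJ/mol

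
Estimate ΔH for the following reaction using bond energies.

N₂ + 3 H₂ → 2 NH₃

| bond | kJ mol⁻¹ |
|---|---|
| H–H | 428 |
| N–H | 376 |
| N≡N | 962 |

Bonds broken (reactants):
  H–H: 3 × 428 = 1284
  N≡N: 1 × 962 = 962
  Σ(broken) = 2246 kJ
Bonds formed (products):
  N–H: 6 × 376 = 2256
  Σ(formed) = 2256 kJ
ΔH = Σ(broken) − Σ(formed) = 2246 − 2256 = −10 kJ

ΔH ≈ −10 kJ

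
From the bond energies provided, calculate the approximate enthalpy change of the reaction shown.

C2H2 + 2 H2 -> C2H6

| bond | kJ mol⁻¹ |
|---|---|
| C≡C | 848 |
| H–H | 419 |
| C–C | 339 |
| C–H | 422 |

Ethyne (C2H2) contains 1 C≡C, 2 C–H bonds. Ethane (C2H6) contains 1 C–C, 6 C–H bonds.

Bonds broken (reactants):
  C≡C: 1 × 848 = 848
  C–H: 2 × 422 = 844
  H–H: 2 × 419 = 838
  Σ(broken) = 2530 kJ
Bonds formed (products):
  C–C: 1 × 339 = 339
  C–H: 6 × 422 = 2532
  Σ(formed) = 2871 kJ
ΔH = Σ(broken) − Σ(formed) = 2530 − 2871 = −341 kJ

ΔH ≈ −341 kJ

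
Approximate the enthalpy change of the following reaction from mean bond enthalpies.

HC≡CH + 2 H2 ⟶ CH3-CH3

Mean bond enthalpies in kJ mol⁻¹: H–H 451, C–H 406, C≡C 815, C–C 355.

Bonds broken (reactants):
  C≡C: 1 × 815 = 815
  C–H: 2 × 406 = 812
  H–H: 2 × 451 = 902
  Σ(broken) = 2529 kJ
Bonds formed (products):
  C–C: 1 × 355 = 355
  C–H: 6 × 406 = 2436
  Σ(formed) = 2791 kJ
ΔH = Σ(broken) − Σ(formed) = 2529 − 2791 = −262 kJ

ΔH ≈ −262 kJ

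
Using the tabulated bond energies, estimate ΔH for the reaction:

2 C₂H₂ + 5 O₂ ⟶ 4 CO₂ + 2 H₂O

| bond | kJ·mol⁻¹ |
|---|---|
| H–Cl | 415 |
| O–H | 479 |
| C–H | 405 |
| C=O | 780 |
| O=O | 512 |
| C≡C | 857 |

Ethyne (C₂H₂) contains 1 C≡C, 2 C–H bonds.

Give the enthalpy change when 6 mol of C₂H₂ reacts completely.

ΔH = −6786 kJ

Bonds broken (reactants):
  C≡C: 2 × 857 = 1714
  C–H: 4 × 405 = 1620
  O=O: 5 × 512 = 2560
  Σ(broken) = 5894 kJ
Bonds formed (products):
  C=O: 8 × 780 = 6240
  O–H: 4 × 479 = 1916
  Σ(formed) = 8156 kJ
ΔH = Σ(broken) − Σ(formed) = 5894 − 8156 = −2262 kJ
For 3× the reaction as written: 3 × (−2262) = −6786 kJ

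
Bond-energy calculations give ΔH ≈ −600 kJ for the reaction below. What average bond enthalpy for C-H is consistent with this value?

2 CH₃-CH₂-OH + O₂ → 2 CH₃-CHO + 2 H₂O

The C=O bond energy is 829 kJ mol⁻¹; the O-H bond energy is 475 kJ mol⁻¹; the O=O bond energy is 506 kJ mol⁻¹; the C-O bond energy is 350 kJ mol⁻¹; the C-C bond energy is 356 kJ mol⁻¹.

Let D be the C-H bond energy.
Σ(broken) = 2×356 + 10×D + 2×350 + 2×475 + 1×506 = 2868 + 10D
Σ(formed) = 2×356 + 8×D + 2×829 + 4×475 = 4270 + 8D
ΔH = Σ(broken) − Σ(formed) = (2868 + 10D) − (4270 + 8D) = −1402 + 2D
Setting this equal to −600 kJ gives 2D = 802, so D = 401 kJ/mol.

D(C-H) ≈ 401 kJ/mol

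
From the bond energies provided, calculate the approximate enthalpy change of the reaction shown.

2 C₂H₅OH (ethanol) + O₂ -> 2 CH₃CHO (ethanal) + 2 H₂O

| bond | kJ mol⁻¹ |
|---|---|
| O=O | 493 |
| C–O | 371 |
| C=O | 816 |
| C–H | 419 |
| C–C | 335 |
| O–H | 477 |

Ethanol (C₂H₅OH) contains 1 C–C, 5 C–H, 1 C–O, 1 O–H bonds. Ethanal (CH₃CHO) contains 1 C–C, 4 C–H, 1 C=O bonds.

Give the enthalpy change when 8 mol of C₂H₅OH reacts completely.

ΔH = −2052 kJ

Bonds broken (reactants):
  C–C: 2 × 335 = 670
  C–H: 10 × 419 = 4190
  C–O: 2 × 371 = 742
  O–H: 2 × 477 = 954
  O=O: 1 × 493 = 493
  Σ(broken) = 7049 kJ
Bonds formed (products):
  C–C: 2 × 335 = 670
  C–H: 8 × 419 = 3352
  C=O: 2 × 816 = 1632
  O–H: 4 × 477 = 1908
  Σ(formed) = 7562 kJ
ΔH = Σ(broken) − Σ(formed) = 7049 − 7562 = −513 kJ
For 4× the reaction as written: 4 × (−513) = −2052 kJ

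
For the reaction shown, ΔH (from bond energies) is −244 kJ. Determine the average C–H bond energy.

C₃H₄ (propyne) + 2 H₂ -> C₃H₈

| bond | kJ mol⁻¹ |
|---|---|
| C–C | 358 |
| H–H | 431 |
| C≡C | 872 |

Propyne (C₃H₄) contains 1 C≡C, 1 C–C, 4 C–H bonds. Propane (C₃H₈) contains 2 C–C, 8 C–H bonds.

D(C–H) ≈ 405 kJ/mol

Let D be the C–H bond energy.
Σ(broken) = 1×872 + 1×358 + 4×D + 2×431 = 2092 + 4D
Σ(formed) = 2×358 + 8×D = 716 + 8D
ΔH = Σ(broken) − Σ(formed) = (2092 + 4D) − (716 + 8D) = +1376 − 4D
Setting this equal to −244 kJ gives 4D = 1620, so D = 405 kJ/mol.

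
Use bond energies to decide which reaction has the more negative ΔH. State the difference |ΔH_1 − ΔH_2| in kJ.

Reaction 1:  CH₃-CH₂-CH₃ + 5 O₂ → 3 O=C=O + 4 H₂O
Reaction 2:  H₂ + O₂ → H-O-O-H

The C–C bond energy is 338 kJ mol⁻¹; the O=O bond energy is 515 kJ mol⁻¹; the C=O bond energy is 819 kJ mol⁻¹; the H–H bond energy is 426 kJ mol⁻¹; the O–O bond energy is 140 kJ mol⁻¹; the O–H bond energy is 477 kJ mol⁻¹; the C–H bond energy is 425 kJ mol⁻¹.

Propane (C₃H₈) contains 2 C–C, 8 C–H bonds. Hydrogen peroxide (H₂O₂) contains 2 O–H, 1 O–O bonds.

Reaction 1, by 1926 kJ

Reaction 1:
  Bonds broken (reactants):
    C–C: 2 × 338 = 676
    C–H: 8 × 425 = 3400
    O=O: 5 × 515 = 2575
    Σ(broken) = 6651 kJ
  Bonds formed (products):
    C=O: 6 × 819 = 4914
    O–H: 8 × 477 = 3816
    Σ(formed) = 8730 kJ
  ΔH_1 = 6651 − 8730 = −2079 kJ
Reaction 2:
  Bonds broken (reactants):
    H–H: 1 × 426 = 426
    O=O: 1 × 515 = 515
    Σ(broken) = 941 kJ
  Bonds formed (products):
    O–H: 2 × 477 = 954
    O–O: 1 × 140 = 140
    Σ(formed) = 1094 kJ
  ΔH_2 = 941 − 1094 = −153 kJ
ΔH_1 − ΔH_2 = −1926 kJ, so reaction 1 has the more negative ΔH; |ΔH_1 − ΔH_2| = 1926 kJ.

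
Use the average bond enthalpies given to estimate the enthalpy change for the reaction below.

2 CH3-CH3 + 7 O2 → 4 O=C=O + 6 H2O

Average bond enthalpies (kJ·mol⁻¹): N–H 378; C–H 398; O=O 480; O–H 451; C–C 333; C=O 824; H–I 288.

ΔH ≈ −3202 kJ

Bonds broken (reactants):
  C–C: 2 × 333 = 666
  C–H: 12 × 398 = 4776
  O=O: 7 × 480 = 3360
  Σ(broken) = 8802 kJ
Bonds formed (products):
  C=O: 8 × 824 = 6592
  O–H: 12 × 451 = 5412
  Σ(formed) = 12004 kJ
ΔH = Σ(broken) − Σ(formed) = 8802 − 12004 = −3202 kJ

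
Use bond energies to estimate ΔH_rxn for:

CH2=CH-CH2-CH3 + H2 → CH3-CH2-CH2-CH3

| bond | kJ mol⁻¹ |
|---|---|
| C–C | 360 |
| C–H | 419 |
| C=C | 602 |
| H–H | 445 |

ΔH ≈ −151 kJ

Bonds broken (reactants):
  C–C: 2 × 360 = 720
  C–H: 8 × 419 = 3352
  C=C: 1 × 602 = 602
  H–H: 1 × 445 = 445
  Σ(broken) = 5119 kJ
Bonds formed (products):
  C–C: 3 × 360 = 1080
  C–H: 10 × 419 = 4190
  Σ(formed) = 5270 kJ
ΔH = Σ(broken) − Σ(formed) = 5119 − 5270 = −151 kJ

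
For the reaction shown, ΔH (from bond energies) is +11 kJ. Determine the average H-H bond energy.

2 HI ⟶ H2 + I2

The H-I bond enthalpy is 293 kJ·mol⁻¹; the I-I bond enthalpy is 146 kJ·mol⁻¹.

D(H-H) ≈ 429 kJ/mol

Let D be the H-H bond energy.
Σ(broken) = 2×293 = 586
Σ(formed) = 1×D + 1×146 = 146 + D
ΔH = Σ(broken) − Σ(formed) = (586) − (146 + D) = +440 − D
Setting this equal to +11 kJ gives D = 429 kJ/mol.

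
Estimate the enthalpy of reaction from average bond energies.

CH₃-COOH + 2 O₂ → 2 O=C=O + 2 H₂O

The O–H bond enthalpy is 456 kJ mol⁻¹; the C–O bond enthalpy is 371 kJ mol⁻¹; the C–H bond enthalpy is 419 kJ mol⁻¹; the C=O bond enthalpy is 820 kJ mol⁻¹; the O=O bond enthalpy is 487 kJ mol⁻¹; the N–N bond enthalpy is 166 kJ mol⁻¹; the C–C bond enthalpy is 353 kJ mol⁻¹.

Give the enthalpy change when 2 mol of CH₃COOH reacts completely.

ΔH = −1746 kJ

Bonds broken (reactants):
  C–C: 1 × 353 = 353
  C–H: 3 × 419 = 1257
  C–O: 1 × 371 = 371
  C=O: 1 × 820 = 820
  O–H: 1 × 456 = 456
  O=O: 2 × 487 = 974
  Σ(broken) = 4231 kJ
Bonds formed (products):
  C=O: 4 × 820 = 3280
  O–H: 4 × 456 = 1824
  Σ(formed) = 5104 kJ
ΔH = Σ(broken) − Σ(formed) = 4231 − 5104 = −873 kJ
For 2× the reaction as written: 2 × (−873) = −1746 kJ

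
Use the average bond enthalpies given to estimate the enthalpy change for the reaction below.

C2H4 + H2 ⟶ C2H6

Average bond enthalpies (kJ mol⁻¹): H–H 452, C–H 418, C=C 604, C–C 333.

ΔH ≈ −113 kJ

Bonds broken (reactants):
  C–H: 4 × 418 = 1672
  C=C: 1 × 604 = 604
  H–H: 1 × 452 = 452
  Σ(broken) = 2728 kJ
Bonds formed (products):
  C–C: 1 × 333 = 333
  C–H: 6 × 418 = 2508
  Σ(formed) = 2841 kJ
ΔH = Σ(broken) − Σ(formed) = 2728 − 2841 = −113 kJ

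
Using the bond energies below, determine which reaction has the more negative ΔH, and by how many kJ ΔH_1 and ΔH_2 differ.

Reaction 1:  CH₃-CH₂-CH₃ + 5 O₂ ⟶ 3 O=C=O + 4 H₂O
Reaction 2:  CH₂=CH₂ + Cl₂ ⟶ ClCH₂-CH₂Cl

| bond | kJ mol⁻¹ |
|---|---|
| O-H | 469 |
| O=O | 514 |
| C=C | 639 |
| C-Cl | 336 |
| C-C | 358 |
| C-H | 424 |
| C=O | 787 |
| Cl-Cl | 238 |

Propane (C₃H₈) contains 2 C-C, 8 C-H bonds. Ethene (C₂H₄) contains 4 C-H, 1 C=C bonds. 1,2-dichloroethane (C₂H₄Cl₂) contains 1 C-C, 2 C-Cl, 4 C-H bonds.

Reaction 1, by 1643 kJ

Reaction 1:
  Bonds broken (reactants):
    C-C: 2 × 358 = 716
    C-H: 8 × 424 = 3392
    O=O: 5 × 514 = 2570
    Σ(broken) = 6678 kJ
  Bonds formed (products):
    C=O: 6 × 787 = 4722
    O-H: 8 × 469 = 3752
    Σ(formed) = 8474 kJ
  ΔH_1 = 6678 − 8474 = −1796 kJ
Reaction 2:
  Bonds broken (reactants):
    C-H: 4 × 424 = 1696
    C=C: 1 × 639 = 639
    Cl-Cl: 1 × 238 = 238
    Σ(broken) = 2573 kJ
  Bonds formed (products):
    C-C: 1 × 358 = 358
    C-Cl: 2 × 336 = 672
    C-H: 4 × 424 = 1696
    Σ(formed) = 2726 kJ
  ΔH_2 = 2573 − 2726 = −153 kJ
ΔH_1 − ΔH_2 = −1643 kJ, so reaction 1 has the more negative ΔH; |ΔH_1 − ΔH_2| = 1643 kJ.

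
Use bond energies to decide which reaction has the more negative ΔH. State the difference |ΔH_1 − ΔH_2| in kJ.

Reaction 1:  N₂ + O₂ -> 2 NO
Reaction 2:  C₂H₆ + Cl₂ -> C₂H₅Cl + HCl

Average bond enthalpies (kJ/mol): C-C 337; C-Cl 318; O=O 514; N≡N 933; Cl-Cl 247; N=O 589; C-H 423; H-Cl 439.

Reaction 2, by 356 kJ

Reaction 1:
  Bonds broken (reactants):
    N≡N: 1 × 933 = 933
    O=O: 1 × 514 = 514
    Σ(broken) = 1447 kJ
  Bonds formed (products):
    N=O: 2 × 589 = 1178
    Σ(formed) = 1178 kJ
  ΔH_1 = 1447 − 1178 = +269 kJ
Reaction 2:
  Bonds broken (reactants):
    C-C: 1 × 337 = 337
    C-H: 6 × 423 = 2538
    Cl-Cl: 1 × 247 = 247
    Σ(broken) = 3122 kJ
  Bonds formed (products):
    C-C: 1 × 337 = 337
    C-Cl: 1 × 318 = 318
    C-H: 5 × 423 = 2115
    H-Cl: 1 × 439 = 439
    Σ(formed) = 3209 kJ
  ΔH_2 = 3122 − 3209 = −87 kJ
ΔH_1 − ΔH_2 = +356 kJ, so reaction 2 has the more negative ΔH; |ΔH_1 − ΔH_2| = 356 kJ.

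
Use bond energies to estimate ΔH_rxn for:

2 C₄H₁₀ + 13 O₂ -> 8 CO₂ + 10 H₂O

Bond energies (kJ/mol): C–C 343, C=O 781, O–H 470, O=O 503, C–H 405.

ΔH ≈ −5199 kJ

Bonds broken (reactants):
  C–C: 6 × 343 = 2058
  C–H: 20 × 405 = 8100
  O=O: 13 × 503 = 6539
  Σ(broken) = 16697 kJ
Bonds formed (products):
  C=O: 16 × 781 = 12496
  O–H: 20 × 470 = 9400
  Σ(formed) = 21896 kJ
ΔH = Σ(broken) − Σ(formed) = 16697 − 21896 = −5199 kJ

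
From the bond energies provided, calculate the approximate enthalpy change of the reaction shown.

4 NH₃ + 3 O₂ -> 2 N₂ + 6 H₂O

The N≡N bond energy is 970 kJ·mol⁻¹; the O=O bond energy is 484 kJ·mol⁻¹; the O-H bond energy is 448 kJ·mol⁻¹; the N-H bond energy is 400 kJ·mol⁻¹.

ΔH ≈ −1064 kJ

Bonds broken (reactants):
  N-H: 12 × 400 = 4800
  O=O: 3 × 484 = 1452
  Σ(broken) = 6252 kJ
Bonds formed (products):
  N≡N: 2 × 970 = 1940
  O-H: 12 × 448 = 5376
  Σ(formed) = 7316 kJ
ΔH = Σ(broken) − Σ(formed) = 6252 − 7316 = −1064 kJ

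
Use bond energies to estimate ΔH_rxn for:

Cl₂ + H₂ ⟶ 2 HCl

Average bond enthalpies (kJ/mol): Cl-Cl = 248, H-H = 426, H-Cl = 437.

ΔH ≈ −200 kJ

Bonds broken (reactants):
  Cl-Cl: 1 × 248 = 248
  H-H: 1 × 426 = 426
  Σ(broken) = 674 kJ
Bonds formed (products):
  H-Cl: 2 × 437 = 874
  Σ(formed) = 874 kJ
ΔH = Σ(broken) − Σ(formed) = 674 − 874 = −200 kJ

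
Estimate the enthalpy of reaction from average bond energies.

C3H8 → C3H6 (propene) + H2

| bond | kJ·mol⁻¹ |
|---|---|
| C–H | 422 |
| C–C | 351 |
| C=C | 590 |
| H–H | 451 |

ΔH ≈ +154 kJ

Bonds broken (reactants):
  C–C: 2 × 351 = 702
  C–H: 8 × 422 = 3376
  Σ(broken) = 4078 kJ
Bonds formed (products):
  C–C: 1 × 351 = 351
  C–H: 6 × 422 = 2532
  C=C: 1 × 590 = 590
  H–H: 1 × 451 = 451
  Σ(formed) = 3924 kJ
ΔH = Σ(broken) − Σ(formed) = 4078 − 3924 = +154 kJ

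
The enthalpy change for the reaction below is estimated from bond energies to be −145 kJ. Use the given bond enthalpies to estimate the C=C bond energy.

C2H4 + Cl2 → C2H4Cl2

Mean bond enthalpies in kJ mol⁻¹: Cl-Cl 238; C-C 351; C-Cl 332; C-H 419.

D(C=C) ≈ 632 kJ/mol

Let D be the C=C bond energy.
Σ(broken) = 4×419 + 1×D + 1×238 = 1914 + D
Σ(formed) = 1×351 + 2×332 + 4×419 = 2691
ΔH = Σ(broken) − Σ(formed) = (1914 + D) − (2691) = −777 + D
Setting this equal to −145 kJ gives D = 632 kJ/mol.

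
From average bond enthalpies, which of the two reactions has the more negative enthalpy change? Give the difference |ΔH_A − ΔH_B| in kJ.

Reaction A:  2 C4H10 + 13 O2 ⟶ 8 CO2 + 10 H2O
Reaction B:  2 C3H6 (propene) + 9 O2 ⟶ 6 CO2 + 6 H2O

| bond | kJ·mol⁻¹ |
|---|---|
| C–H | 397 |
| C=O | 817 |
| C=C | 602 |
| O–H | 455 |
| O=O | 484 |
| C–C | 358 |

Reaction A, by 1568 kJ

Reaction A:
  Bonds broken (reactants):
    C–C: 6 × 358 = 2148
    C–H: 20 × 397 = 7940
    O=O: 13 × 484 = 6292
    Σ(broken) = 16380 kJ
  Bonds formed (products):
    C=O: 16 × 817 = 13072
    O–H: 20 × 455 = 9100
    Σ(formed) = 22172 kJ
  ΔH_A = 16380 − 22172 = −5792 kJ
Reaction B:
  Bonds broken (reactants):
    C–C: 2 × 358 = 716
    C–H: 12 × 397 = 4764
    C=C: 2 × 602 = 1204
    O=O: 9 × 484 = 4356
    Σ(broken) = 11040 kJ
  Bonds formed (products):
    C=O: 12 × 817 = 9804
    O–H: 12 × 455 = 5460
    Σ(formed) = 15264 kJ
  ΔH_B = 11040 − 15264 = −4224 kJ
ΔH_A − ΔH_B = −1568 kJ, so reaction A has the more negative ΔH; |ΔH_A − ΔH_B| = 1568 kJ.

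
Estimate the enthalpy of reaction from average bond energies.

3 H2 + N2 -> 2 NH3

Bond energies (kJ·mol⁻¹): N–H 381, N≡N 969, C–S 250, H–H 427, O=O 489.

ΔH ≈ −36 kJ

Bonds broken (reactants):
  H–H: 3 × 427 = 1281
  N≡N: 1 × 969 = 969
  Σ(broken) = 2250 kJ
Bonds formed (products):
  N–H: 6 × 381 = 2286
  Σ(formed) = 2286 kJ
ΔH = Σ(broken) − Σ(formed) = 2250 − 2286 = −36 kJ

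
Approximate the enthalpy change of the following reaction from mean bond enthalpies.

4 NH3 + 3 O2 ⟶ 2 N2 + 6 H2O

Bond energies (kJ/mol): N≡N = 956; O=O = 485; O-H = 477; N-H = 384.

ΔH ≈ −1573 kJ

Bonds broken (reactants):
  N-H: 12 × 384 = 4608
  O=O: 3 × 485 = 1455
  Σ(broken) = 6063 kJ
Bonds formed (products):
  N≡N: 2 × 956 = 1912
  O-H: 12 × 477 = 5724
  Σ(formed) = 7636 kJ
ΔH = Σ(broken) − Σ(formed) = 6063 − 7636 = −1573 kJ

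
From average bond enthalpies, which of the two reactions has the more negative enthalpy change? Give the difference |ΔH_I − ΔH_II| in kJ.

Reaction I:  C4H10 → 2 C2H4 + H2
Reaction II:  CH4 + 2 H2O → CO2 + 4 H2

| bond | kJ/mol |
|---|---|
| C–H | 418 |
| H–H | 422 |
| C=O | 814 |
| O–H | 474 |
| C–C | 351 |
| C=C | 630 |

Reaction I:
  Bonds broken (reactants):
    C–C: 3 × 351 = 1053
    C–H: 10 × 418 = 4180
    Σ(broken) = 5233 kJ
  Bonds formed (products):
    C–H: 8 × 418 = 3344
    C=C: 2 × 630 = 1260
    H–H: 1 × 422 = 422
    Σ(formed) = 5026 kJ
  ΔH_I = 5233 − 5026 = +207 kJ
Reaction II:
  Bonds broken (reactants):
    C–H: 4 × 418 = 1672
    O–H: 4 × 474 = 1896
    Σ(broken) = 3568 kJ
  Bonds formed (products):
    C=O: 2 × 814 = 1628
    H–H: 4 × 422 = 1688
    Σ(formed) = 3316 kJ
  ΔH_II = 3568 − 3316 = +252 kJ
ΔH_I − ΔH_II = −45 kJ, so reaction I has the more negative ΔH; |ΔH_I − ΔH_II| = 45 kJ.

Reaction I, by 45 kJ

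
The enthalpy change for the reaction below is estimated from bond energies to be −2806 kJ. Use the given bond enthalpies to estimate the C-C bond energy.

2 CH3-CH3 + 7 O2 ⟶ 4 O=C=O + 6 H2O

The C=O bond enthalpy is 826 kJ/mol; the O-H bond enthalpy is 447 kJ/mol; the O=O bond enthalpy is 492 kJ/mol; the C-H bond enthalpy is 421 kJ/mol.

D(C-C) ≈ 335 kJ/mol

Let D be the C-C bond energy.
Σ(broken) = 2×D + 12×421 + 7×492 = 8496 + 2D
Σ(formed) = 8×826 + 12×447 = 11972
ΔH = Σ(broken) − Σ(formed) = (8496 + 2D) − (11972) = −3476 + 2D
Setting this equal to −2806 kJ gives 2D = 670, so D = 335 kJ/mol.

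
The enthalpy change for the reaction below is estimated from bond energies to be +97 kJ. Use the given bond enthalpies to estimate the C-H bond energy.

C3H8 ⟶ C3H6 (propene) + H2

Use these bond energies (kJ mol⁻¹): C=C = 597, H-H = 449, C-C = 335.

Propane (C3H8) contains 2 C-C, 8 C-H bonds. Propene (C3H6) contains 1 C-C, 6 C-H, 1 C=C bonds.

Let D be the C-H bond energy.
Σ(broken) = 2×335 + 8×D = 670 + 8D
Σ(formed) = 1×335 + 6×D + 1×597 + 1×449 = 1381 + 6D
ΔH = Σ(broken) − Σ(formed) = (670 + 8D) − (1381 + 6D) = −711 + 2D
Setting this equal to +97 kJ gives 2D = 808, so D = 404 kJ/mol.

D(C-H) ≈ 404 kJ/mol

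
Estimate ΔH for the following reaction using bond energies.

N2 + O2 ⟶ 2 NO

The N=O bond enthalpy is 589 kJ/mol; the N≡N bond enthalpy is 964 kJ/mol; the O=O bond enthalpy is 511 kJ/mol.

ΔH ≈ +297 kJ

Bonds broken (reactants):
  N≡N: 1 × 964 = 964
  O=O: 1 × 511 = 511
  Σ(broken) = 1475 kJ
Bonds formed (products):
  N=O: 2 × 589 = 1178
  Σ(formed) = 1178 kJ
ΔH = Σ(broken) − Σ(formed) = 1475 − 1178 = +297 kJ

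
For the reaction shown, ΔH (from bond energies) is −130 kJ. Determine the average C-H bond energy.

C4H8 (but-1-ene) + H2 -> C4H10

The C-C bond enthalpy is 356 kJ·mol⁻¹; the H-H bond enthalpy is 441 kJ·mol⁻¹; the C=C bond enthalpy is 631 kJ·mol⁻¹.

Let D be the C-H bond energy.
Σ(broken) = 2×356 + 8×D + 1×631 + 1×441 = 1784 + 8D
Σ(formed) = 3×356 + 10×D = 1068 + 10D
ΔH = Σ(broken) − Σ(formed) = (1784 + 8D) − (1068 + 10D) = +716 − 2D
Setting this equal to −130 kJ gives 2D = 846, so D = 423 kJ/mol.

D(C-H) ≈ 423 kJ/mol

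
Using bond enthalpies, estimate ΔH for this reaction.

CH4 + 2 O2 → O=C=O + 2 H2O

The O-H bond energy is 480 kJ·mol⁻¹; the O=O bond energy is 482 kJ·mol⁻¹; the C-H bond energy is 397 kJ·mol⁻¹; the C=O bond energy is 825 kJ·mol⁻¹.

ΔH ≈ −1018 kJ

Bonds broken (reactants):
  C-H: 4 × 397 = 1588
  O=O: 2 × 482 = 964
  Σ(broken) = 2552 kJ
Bonds formed (products):
  C=O: 2 × 825 = 1650
  O-H: 4 × 480 = 1920
  Σ(formed) = 3570 kJ
ΔH = Σ(broken) − Σ(formed) = 2552 − 3570 = −1018 kJ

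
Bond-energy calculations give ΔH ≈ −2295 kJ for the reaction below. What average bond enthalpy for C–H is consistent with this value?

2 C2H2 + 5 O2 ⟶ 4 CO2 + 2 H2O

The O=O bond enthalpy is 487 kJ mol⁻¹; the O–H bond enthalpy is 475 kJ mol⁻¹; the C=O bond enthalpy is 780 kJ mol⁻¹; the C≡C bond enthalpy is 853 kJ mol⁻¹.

D(C–H) ≈ 426 kJ/mol

Let D be the C–H bond energy.
Σ(broken) = 2×853 + 4×D + 5×487 = 4141 + 4D
Σ(formed) = 8×780 + 4×475 = 8140
ΔH = Σ(broken) − Σ(formed) = (4141 + 4D) − (8140) = −3999 + 4D
Setting this equal to −2295 kJ gives 4D = 1704, so D = 426 kJ/mol.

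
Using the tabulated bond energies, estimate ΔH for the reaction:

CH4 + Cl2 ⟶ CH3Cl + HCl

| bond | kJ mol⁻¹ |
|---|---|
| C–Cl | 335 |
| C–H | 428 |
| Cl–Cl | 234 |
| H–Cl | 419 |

ΔH ≈ −92 kJ

Bonds broken (reactants):
  C–H: 4 × 428 = 1712
  Cl–Cl: 1 × 234 = 234
  Σ(broken) = 1946 kJ
Bonds formed (products):
  C–Cl: 1 × 335 = 335
  C–H: 3 × 428 = 1284
  H–Cl: 1 × 419 = 419
  Σ(formed) = 2038 kJ
ΔH = Σ(broken) − Σ(formed) = 1946 − 2038 = −92 kJ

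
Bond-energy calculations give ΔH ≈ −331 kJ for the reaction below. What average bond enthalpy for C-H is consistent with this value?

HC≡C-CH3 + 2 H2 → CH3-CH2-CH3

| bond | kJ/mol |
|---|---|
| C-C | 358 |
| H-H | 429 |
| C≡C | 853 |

Let D be the C-H bond energy.
Σ(broken) = 1×853 + 1×358 + 4×D + 2×429 = 2069 + 4D
Σ(formed) = 2×358 + 8×D = 716 + 8D
ΔH = Σ(broken) − Σ(formed) = (2069 + 4D) − (716 + 8D) = +1353 − 4D
Setting this equal to −331 kJ gives 4D = 1684, so D = 421 kJ/mol.

D(C-H) ≈ 421 kJ/mol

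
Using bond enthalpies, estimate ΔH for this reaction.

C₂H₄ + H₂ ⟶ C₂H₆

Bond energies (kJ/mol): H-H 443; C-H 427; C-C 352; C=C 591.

ΔH ≈ −172 kJ

Bonds broken (reactants):
  C-H: 4 × 427 = 1708
  C=C: 1 × 591 = 591
  H-H: 1 × 443 = 443
  Σ(broken) = 2742 kJ
Bonds formed (products):
  C-C: 1 × 352 = 352
  C-H: 6 × 427 = 2562
  Σ(formed) = 2914 kJ
ΔH = Σ(broken) − Σ(formed) = 2742 − 2914 = −172 kJ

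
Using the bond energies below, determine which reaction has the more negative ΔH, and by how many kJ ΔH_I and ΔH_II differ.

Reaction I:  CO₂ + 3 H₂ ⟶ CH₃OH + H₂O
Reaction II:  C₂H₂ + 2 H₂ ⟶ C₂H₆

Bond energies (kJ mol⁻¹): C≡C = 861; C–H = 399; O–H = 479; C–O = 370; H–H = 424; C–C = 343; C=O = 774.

Reaction II, by 46 kJ

Reaction I:
  Bonds broken (reactants):
    C=O: 2 × 774 = 1548
    H–H: 3 × 424 = 1272
    Σ(broken) = 2820 kJ
  Bonds formed (products):
    C–H: 3 × 399 = 1197
    C–O: 1 × 370 = 370
    O–H: 3 × 479 = 1437
    Σ(formed) = 3004 kJ
  ΔH_I = 2820 − 3004 = −184 kJ
Reaction II:
  Bonds broken (reactants):
    C≡C: 1 × 861 = 861
    C–H: 2 × 399 = 798
    H–H: 2 × 424 = 848
    Σ(broken) = 2507 kJ
  Bonds formed (products):
    C–C: 1 × 343 = 343
    C–H: 6 × 399 = 2394
    Σ(formed) = 2737 kJ
  ΔH_II = 2507 − 2737 = −230 kJ
ΔH_I − ΔH_II = +46 kJ, so reaction II has the more negative ΔH; |ΔH_I − ΔH_II| = 46 kJ.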